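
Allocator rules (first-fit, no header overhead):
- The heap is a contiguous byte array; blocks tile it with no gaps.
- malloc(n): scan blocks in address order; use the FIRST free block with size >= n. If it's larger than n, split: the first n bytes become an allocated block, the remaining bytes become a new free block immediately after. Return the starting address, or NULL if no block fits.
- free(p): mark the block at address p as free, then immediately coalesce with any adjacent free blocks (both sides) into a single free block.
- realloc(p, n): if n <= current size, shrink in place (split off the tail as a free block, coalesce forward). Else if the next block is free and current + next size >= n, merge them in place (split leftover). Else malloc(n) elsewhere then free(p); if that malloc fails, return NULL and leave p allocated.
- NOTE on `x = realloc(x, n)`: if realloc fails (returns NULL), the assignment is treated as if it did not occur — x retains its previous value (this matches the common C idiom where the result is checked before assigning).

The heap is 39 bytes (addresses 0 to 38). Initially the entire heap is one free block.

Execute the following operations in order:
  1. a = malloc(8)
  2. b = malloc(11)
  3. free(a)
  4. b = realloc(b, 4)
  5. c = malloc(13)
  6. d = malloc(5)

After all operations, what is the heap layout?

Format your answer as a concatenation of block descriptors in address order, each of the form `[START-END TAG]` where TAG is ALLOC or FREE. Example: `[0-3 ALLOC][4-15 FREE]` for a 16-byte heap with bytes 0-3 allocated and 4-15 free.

Answer: [0-4 ALLOC][5-7 FREE][8-11 ALLOC][12-24 ALLOC][25-38 FREE]

Derivation:
Op 1: a = malloc(8) -> a = 0; heap: [0-7 ALLOC][8-38 FREE]
Op 2: b = malloc(11) -> b = 8; heap: [0-7 ALLOC][8-18 ALLOC][19-38 FREE]
Op 3: free(a) -> (freed a); heap: [0-7 FREE][8-18 ALLOC][19-38 FREE]
Op 4: b = realloc(b, 4) -> b = 8; heap: [0-7 FREE][8-11 ALLOC][12-38 FREE]
Op 5: c = malloc(13) -> c = 12; heap: [0-7 FREE][8-11 ALLOC][12-24 ALLOC][25-38 FREE]
Op 6: d = malloc(5) -> d = 0; heap: [0-4 ALLOC][5-7 FREE][8-11 ALLOC][12-24 ALLOC][25-38 FREE]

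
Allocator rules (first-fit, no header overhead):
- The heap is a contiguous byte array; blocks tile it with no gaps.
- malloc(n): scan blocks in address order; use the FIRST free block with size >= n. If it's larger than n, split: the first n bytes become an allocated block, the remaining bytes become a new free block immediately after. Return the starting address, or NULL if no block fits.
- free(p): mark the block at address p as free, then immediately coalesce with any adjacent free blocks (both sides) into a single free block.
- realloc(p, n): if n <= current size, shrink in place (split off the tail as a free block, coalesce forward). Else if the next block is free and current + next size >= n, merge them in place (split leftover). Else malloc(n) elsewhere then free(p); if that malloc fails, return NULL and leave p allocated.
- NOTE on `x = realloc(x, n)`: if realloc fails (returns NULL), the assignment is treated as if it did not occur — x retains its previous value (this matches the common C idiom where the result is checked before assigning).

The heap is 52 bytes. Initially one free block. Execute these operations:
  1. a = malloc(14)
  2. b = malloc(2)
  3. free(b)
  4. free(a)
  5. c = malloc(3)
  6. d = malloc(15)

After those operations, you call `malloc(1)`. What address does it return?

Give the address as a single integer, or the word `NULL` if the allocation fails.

Op 1: a = malloc(14) -> a = 0; heap: [0-13 ALLOC][14-51 FREE]
Op 2: b = malloc(2) -> b = 14; heap: [0-13 ALLOC][14-15 ALLOC][16-51 FREE]
Op 3: free(b) -> (freed b); heap: [0-13 ALLOC][14-51 FREE]
Op 4: free(a) -> (freed a); heap: [0-51 FREE]
Op 5: c = malloc(3) -> c = 0; heap: [0-2 ALLOC][3-51 FREE]
Op 6: d = malloc(15) -> d = 3; heap: [0-2 ALLOC][3-17 ALLOC][18-51 FREE]
malloc(1): first-fit scan over [0-2 ALLOC][3-17 ALLOC][18-51 FREE] -> 18

Answer: 18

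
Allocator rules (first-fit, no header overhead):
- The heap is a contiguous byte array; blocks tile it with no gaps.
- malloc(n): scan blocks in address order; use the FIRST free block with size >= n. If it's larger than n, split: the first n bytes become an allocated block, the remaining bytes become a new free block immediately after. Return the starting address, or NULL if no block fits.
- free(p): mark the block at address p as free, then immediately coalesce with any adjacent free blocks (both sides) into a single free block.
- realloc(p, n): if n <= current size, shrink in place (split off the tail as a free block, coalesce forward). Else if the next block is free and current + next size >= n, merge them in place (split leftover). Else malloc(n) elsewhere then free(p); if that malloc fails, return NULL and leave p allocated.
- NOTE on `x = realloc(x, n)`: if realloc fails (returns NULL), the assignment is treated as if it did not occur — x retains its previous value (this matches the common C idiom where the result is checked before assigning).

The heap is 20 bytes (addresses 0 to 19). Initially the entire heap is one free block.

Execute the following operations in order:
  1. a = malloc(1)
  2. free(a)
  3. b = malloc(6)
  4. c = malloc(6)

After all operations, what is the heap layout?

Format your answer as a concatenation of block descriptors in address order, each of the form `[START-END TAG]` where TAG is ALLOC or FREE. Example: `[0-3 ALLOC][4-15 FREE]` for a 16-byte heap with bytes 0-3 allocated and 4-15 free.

Answer: [0-5 ALLOC][6-11 ALLOC][12-19 FREE]

Derivation:
Op 1: a = malloc(1) -> a = 0; heap: [0-0 ALLOC][1-19 FREE]
Op 2: free(a) -> (freed a); heap: [0-19 FREE]
Op 3: b = malloc(6) -> b = 0; heap: [0-5 ALLOC][6-19 FREE]
Op 4: c = malloc(6) -> c = 6; heap: [0-5 ALLOC][6-11 ALLOC][12-19 FREE]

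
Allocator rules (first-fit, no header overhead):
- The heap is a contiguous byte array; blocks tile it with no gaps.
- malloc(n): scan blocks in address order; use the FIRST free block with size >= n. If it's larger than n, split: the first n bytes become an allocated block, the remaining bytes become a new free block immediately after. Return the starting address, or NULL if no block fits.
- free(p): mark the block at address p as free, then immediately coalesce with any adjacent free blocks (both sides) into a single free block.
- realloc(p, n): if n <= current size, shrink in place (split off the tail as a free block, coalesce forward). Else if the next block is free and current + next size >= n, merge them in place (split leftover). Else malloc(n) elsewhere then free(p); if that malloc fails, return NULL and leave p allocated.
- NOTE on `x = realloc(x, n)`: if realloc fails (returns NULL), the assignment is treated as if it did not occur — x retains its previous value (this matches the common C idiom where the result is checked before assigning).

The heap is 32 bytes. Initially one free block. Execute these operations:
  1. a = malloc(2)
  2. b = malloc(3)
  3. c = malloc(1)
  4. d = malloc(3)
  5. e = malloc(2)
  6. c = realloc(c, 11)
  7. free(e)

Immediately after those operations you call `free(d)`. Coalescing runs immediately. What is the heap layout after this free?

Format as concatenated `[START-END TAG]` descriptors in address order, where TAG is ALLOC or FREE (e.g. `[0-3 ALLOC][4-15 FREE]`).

Op 1: a = malloc(2) -> a = 0; heap: [0-1 ALLOC][2-31 FREE]
Op 2: b = malloc(3) -> b = 2; heap: [0-1 ALLOC][2-4 ALLOC][5-31 FREE]
Op 3: c = malloc(1) -> c = 5; heap: [0-1 ALLOC][2-4 ALLOC][5-5 ALLOC][6-31 FREE]
Op 4: d = malloc(3) -> d = 6; heap: [0-1 ALLOC][2-4 ALLOC][5-5 ALLOC][6-8 ALLOC][9-31 FREE]
Op 5: e = malloc(2) -> e = 9; heap: [0-1 ALLOC][2-4 ALLOC][5-5 ALLOC][6-8 ALLOC][9-10 ALLOC][11-31 FREE]
Op 6: c = realloc(c, 11) -> c = 11; heap: [0-1 ALLOC][2-4 ALLOC][5-5 FREE][6-8 ALLOC][9-10 ALLOC][11-21 ALLOC][22-31 FREE]
Op 7: free(e) -> (freed e); heap: [0-1 ALLOC][2-4 ALLOC][5-5 FREE][6-8 ALLOC][9-10 FREE][11-21 ALLOC][22-31 FREE]
free(d): d = 6 -> block [6-8 ALLOC]; mark free, coalesce with adjacent free neighbors -> [0-1 ALLOC][2-4 ALLOC][5-10 FREE][11-21 ALLOC][22-31 FREE]

Answer: [0-1 ALLOC][2-4 ALLOC][5-10 FREE][11-21 ALLOC][22-31 FREE]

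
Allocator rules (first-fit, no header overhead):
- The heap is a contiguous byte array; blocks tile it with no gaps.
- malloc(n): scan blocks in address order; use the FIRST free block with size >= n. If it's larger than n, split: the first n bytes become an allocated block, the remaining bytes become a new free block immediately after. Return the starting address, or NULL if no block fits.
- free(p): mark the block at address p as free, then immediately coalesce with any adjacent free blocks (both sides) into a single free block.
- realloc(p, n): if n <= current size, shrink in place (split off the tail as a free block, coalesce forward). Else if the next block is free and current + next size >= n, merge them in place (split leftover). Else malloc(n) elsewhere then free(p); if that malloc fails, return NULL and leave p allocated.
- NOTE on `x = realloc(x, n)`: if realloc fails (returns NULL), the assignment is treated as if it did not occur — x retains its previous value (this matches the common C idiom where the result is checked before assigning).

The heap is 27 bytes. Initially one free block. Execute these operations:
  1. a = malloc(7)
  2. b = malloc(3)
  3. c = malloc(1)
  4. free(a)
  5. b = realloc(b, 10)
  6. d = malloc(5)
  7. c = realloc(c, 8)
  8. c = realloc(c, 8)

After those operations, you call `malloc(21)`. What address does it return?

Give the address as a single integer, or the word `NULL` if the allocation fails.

Op 1: a = malloc(7) -> a = 0; heap: [0-6 ALLOC][7-26 FREE]
Op 2: b = malloc(3) -> b = 7; heap: [0-6 ALLOC][7-9 ALLOC][10-26 FREE]
Op 3: c = malloc(1) -> c = 10; heap: [0-6 ALLOC][7-9 ALLOC][10-10 ALLOC][11-26 FREE]
Op 4: free(a) -> (freed a); heap: [0-6 FREE][7-9 ALLOC][10-10 ALLOC][11-26 FREE]
Op 5: b = realloc(b, 10) -> b = 11; heap: [0-9 FREE][10-10 ALLOC][11-20 ALLOC][21-26 FREE]
Op 6: d = malloc(5) -> d = 0; heap: [0-4 ALLOC][5-9 FREE][10-10 ALLOC][11-20 ALLOC][21-26 FREE]
Op 7: c = realloc(c, 8) -> NULL (c unchanged); heap: [0-4 ALLOC][5-9 FREE][10-10 ALLOC][11-20 ALLOC][21-26 FREE]
Op 8: c = realloc(c, 8) -> NULL (c unchanged); heap: [0-4 ALLOC][5-9 FREE][10-10 ALLOC][11-20 ALLOC][21-26 FREE]
malloc(21): first-fit scan over [0-4 ALLOC][5-9 FREE][10-10 ALLOC][11-20 ALLOC][21-26 FREE] -> NULL

Answer: NULL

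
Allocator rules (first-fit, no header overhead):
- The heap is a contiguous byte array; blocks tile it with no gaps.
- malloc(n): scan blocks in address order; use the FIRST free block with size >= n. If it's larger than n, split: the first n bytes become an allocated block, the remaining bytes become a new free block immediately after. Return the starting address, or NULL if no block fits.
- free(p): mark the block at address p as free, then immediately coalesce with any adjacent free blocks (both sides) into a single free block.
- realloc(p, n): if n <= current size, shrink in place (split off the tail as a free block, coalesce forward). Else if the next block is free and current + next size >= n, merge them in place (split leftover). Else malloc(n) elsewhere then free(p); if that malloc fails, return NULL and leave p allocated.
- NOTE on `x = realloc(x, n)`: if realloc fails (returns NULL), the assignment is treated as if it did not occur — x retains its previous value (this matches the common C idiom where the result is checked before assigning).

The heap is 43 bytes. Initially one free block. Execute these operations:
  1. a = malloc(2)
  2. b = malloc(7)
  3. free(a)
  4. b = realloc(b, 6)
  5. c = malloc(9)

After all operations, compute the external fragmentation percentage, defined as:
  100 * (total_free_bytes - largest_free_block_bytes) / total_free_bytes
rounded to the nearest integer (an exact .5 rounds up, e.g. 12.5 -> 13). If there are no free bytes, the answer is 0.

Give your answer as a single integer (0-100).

Op 1: a = malloc(2) -> a = 0; heap: [0-1 ALLOC][2-42 FREE]
Op 2: b = malloc(7) -> b = 2; heap: [0-1 ALLOC][2-8 ALLOC][9-42 FREE]
Op 3: free(a) -> (freed a); heap: [0-1 FREE][2-8 ALLOC][9-42 FREE]
Op 4: b = realloc(b, 6) -> b = 2; heap: [0-1 FREE][2-7 ALLOC][8-42 FREE]
Op 5: c = malloc(9) -> c = 8; heap: [0-1 FREE][2-7 ALLOC][8-16 ALLOC][17-42 FREE]
Free blocks: [2 26] total_free=28 largest=26 -> 100*(28-26)/28 = 200/28 ≈ 7.143 -> rounds to 7

Answer: 7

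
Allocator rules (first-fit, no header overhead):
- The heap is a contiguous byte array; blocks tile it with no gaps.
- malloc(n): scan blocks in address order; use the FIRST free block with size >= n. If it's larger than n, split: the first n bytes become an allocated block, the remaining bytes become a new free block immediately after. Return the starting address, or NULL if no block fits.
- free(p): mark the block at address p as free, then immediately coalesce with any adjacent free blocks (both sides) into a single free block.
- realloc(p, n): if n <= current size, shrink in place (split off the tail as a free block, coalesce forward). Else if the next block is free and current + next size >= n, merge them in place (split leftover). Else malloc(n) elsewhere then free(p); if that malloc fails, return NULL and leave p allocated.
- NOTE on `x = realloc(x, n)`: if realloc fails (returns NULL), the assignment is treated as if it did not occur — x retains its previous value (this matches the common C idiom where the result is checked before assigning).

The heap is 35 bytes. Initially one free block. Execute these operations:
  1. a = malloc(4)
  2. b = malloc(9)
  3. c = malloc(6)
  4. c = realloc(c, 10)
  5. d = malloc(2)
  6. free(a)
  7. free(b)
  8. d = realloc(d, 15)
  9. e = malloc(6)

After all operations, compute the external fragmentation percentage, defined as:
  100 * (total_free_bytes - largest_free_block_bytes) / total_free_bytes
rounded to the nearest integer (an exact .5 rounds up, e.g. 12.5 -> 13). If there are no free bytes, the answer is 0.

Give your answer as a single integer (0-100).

Op 1: a = malloc(4) -> a = 0; heap: [0-3 ALLOC][4-34 FREE]
Op 2: b = malloc(9) -> b = 4; heap: [0-3 ALLOC][4-12 ALLOC][13-34 FREE]
Op 3: c = malloc(6) -> c = 13; heap: [0-3 ALLOC][4-12 ALLOC][13-18 ALLOC][19-34 FREE]
Op 4: c = realloc(c, 10) -> c = 13; heap: [0-3 ALLOC][4-12 ALLOC][13-22 ALLOC][23-34 FREE]
Op 5: d = malloc(2) -> d = 23; heap: [0-3 ALLOC][4-12 ALLOC][13-22 ALLOC][23-24 ALLOC][25-34 FREE]
Op 6: free(a) -> (freed a); heap: [0-3 FREE][4-12 ALLOC][13-22 ALLOC][23-24 ALLOC][25-34 FREE]
Op 7: free(b) -> (freed b); heap: [0-12 FREE][13-22 ALLOC][23-24 ALLOC][25-34 FREE]
Op 8: d = realloc(d, 15) -> NULL (d unchanged); heap: [0-12 FREE][13-22 ALLOC][23-24 ALLOC][25-34 FREE]
Op 9: e = malloc(6) -> e = 0; heap: [0-5 ALLOC][6-12 FREE][13-22 ALLOC][23-24 ALLOC][25-34 FREE]
Free blocks: [7 10] total_free=17 largest=10 -> 100*(17-10)/17 = 700/17 ≈ 41.176 -> rounds to 41

Answer: 41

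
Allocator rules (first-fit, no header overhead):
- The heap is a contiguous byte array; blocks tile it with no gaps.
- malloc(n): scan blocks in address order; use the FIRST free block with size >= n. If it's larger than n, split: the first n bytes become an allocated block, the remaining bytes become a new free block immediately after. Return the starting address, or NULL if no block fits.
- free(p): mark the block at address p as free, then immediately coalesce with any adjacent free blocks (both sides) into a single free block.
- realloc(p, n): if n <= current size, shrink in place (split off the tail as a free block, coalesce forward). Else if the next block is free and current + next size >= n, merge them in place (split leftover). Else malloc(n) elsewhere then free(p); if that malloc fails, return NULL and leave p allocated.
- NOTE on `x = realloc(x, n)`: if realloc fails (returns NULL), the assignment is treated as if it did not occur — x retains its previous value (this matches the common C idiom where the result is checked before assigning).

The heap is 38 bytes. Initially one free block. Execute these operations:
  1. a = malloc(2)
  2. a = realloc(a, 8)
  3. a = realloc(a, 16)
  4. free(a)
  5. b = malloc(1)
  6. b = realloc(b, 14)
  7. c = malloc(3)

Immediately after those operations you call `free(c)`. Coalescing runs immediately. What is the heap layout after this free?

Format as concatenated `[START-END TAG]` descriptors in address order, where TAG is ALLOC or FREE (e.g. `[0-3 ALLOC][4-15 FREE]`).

Answer: [0-13 ALLOC][14-37 FREE]

Derivation:
Op 1: a = malloc(2) -> a = 0; heap: [0-1 ALLOC][2-37 FREE]
Op 2: a = realloc(a, 8) -> a = 0; heap: [0-7 ALLOC][8-37 FREE]
Op 3: a = realloc(a, 16) -> a = 0; heap: [0-15 ALLOC][16-37 FREE]
Op 4: free(a) -> (freed a); heap: [0-37 FREE]
Op 5: b = malloc(1) -> b = 0; heap: [0-0 ALLOC][1-37 FREE]
Op 6: b = realloc(b, 14) -> b = 0; heap: [0-13 ALLOC][14-37 FREE]
Op 7: c = malloc(3) -> c = 14; heap: [0-13 ALLOC][14-16 ALLOC][17-37 FREE]
free(c): c = 14 -> block [14-16 ALLOC]; mark free, coalesce with adjacent free neighbors -> [0-13 ALLOC][14-37 FREE]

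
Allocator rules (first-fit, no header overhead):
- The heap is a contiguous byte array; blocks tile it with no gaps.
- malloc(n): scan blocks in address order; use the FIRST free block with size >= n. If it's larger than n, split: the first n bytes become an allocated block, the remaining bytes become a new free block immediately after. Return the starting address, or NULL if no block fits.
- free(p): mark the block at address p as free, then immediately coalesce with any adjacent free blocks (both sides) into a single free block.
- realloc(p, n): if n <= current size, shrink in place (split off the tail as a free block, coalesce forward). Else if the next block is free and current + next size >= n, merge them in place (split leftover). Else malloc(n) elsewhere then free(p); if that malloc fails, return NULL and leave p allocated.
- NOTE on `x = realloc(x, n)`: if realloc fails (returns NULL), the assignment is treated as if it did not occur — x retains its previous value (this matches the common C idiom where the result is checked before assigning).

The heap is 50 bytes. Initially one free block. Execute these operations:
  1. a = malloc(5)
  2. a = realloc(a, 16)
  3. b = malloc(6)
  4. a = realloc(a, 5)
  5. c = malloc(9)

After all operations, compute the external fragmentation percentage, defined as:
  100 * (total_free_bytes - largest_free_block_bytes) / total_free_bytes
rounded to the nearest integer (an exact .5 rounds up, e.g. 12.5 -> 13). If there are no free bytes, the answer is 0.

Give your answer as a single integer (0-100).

Answer: 7

Derivation:
Op 1: a = malloc(5) -> a = 0; heap: [0-4 ALLOC][5-49 FREE]
Op 2: a = realloc(a, 16) -> a = 0; heap: [0-15 ALLOC][16-49 FREE]
Op 3: b = malloc(6) -> b = 16; heap: [0-15 ALLOC][16-21 ALLOC][22-49 FREE]
Op 4: a = realloc(a, 5) -> a = 0; heap: [0-4 ALLOC][5-15 FREE][16-21 ALLOC][22-49 FREE]
Op 5: c = malloc(9) -> c = 5; heap: [0-4 ALLOC][5-13 ALLOC][14-15 FREE][16-21 ALLOC][22-49 FREE]
Free blocks: [2 28] total_free=30 largest=28 -> 100*(30-28)/30 = 200/30 ≈ 6.667 -> rounds to 7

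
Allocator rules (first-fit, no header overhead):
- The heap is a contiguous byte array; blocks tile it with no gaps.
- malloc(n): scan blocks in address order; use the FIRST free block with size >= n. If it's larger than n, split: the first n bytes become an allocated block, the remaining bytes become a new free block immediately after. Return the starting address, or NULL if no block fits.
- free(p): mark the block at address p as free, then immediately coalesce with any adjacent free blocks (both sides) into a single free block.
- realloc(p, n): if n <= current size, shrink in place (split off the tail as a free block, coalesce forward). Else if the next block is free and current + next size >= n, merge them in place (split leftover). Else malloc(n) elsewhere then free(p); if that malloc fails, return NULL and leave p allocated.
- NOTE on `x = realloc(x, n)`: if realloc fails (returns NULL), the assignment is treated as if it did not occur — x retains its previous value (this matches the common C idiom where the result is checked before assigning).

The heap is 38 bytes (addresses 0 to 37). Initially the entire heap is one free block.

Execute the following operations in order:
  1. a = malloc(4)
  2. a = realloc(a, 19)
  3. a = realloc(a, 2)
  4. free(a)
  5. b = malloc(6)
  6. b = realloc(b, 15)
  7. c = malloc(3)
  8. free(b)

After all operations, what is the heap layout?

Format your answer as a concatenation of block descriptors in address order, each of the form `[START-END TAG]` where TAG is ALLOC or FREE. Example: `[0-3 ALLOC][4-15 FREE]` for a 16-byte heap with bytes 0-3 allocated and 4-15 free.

Answer: [0-14 FREE][15-17 ALLOC][18-37 FREE]

Derivation:
Op 1: a = malloc(4) -> a = 0; heap: [0-3 ALLOC][4-37 FREE]
Op 2: a = realloc(a, 19) -> a = 0; heap: [0-18 ALLOC][19-37 FREE]
Op 3: a = realloc(a, 2) -> a = 0; heap: [0-1 ALLOC][2-37 FREE]
Op 4: free(a) -> (freed a); heap: [0-37 FREE]
Op 5: b = malloc(6) -> b = 0; heap: [0-5 ALLOC][6-37 FREE]
Op 6: b = realloc(b, 15) -> b = 0; heap: [0-14 ALLOC][15-37 FREE]
Op 7: c = malloc(3) -> c = 15; heap: [0-14 ALLOC][15-17 ALLOC][18-37 FREE]
Op 8: free(b) -> (freed b); heap: [0-14 FREE][15-17 ALLOC][18-37 FREE]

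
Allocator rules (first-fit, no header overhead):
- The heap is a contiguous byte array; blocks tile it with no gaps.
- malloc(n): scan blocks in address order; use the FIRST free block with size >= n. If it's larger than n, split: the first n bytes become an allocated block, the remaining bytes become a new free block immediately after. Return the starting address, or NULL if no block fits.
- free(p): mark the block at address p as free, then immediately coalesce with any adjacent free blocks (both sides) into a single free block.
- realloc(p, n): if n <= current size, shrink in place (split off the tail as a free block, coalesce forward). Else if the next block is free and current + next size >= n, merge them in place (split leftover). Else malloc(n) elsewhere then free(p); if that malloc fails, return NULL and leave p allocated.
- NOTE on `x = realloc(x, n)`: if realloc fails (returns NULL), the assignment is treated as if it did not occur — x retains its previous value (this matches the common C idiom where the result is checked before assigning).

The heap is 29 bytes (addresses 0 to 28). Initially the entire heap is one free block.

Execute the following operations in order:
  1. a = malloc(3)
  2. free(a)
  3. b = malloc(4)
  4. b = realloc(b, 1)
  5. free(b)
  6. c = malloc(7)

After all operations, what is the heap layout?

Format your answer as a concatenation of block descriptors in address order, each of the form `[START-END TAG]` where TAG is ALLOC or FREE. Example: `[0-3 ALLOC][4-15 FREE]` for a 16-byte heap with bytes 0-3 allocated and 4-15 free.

Op 1: a = malloc(3) -> a = 0; heap: [0-2 ALLOC][3-28 FREE]
Op 2: free(a) -> (freed a); heap: [0-28 FREE]
Op 3: b = malloc(4) -> b = 0; heap: [0-3 ALLOC][4-28 FREE]
Op 4: b = realloc(b, 1) -> b = 0; heap: [0-0 ALLOC][1-28 FREE]
Op 5: free(b) -> (freed b); heap: [0-28 FREE]
Op 6: c = malloc(7) -> c = 0; heap: [0-6 ALLOC][7-28 FREE]

Answer: [0-6 ALLOC][7-28 FREE]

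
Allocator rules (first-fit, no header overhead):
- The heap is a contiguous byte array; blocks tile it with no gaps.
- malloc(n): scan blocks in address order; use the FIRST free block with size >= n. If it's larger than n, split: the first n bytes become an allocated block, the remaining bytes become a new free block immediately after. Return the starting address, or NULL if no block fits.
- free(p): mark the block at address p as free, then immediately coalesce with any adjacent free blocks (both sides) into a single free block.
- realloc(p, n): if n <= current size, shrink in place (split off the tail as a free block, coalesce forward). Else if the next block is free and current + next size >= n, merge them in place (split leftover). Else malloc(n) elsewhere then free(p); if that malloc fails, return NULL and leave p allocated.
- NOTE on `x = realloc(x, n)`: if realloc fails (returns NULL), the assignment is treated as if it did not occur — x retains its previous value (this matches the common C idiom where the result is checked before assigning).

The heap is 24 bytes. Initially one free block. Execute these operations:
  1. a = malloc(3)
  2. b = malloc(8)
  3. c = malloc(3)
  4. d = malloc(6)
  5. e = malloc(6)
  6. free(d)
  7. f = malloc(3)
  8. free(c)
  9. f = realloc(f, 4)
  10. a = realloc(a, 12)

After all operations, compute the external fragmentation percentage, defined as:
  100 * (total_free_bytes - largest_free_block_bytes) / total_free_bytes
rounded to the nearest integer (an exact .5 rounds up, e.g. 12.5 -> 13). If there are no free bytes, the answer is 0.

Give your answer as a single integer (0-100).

Op 1: a = malloc(3) -> a = 0; heap: [0-2 ALLOC][3-23 FREE]
Op 2: b = malloc(8) -> b = 3; heap: [0-2 ALLOC][3-10 ALLOC][11-23 FREE]
Op 3: c = malloc(3) -> c = 11; heap: [0-2 ALLOC][3-10 ALLOC][11-13 ALLOC][14-23 FREE]
Op 4: d = malloc(6) -> d = 14; heap: [0-2 ALLOC][3-10 ALLOC][11-13 ALLOC][14-19 ALLOC][20-23 FREE]
Op 5: e = malloc(6) -> e = NULL; heap: [0-2 ALLOC][3-10 ALLOC][11-13 ALLOC][14-19 ALLOC][20-23 FREE]
Op 6: free(d) -> (freed d); heap: [0-2 ALLOC][3-10 ALLOC][11-13 ALLOC][14-23 FREE]
Op 7: f = malloc(3) -> f = 14; heap: [0-2 ALLOC][3-10 ALLOC][11-13 ALLOC][14-16 ALLOC][17-23 FREE]
Op 8: free(c) -> (freed c); heap: [0-2 ALLOC][3-10 ALLOC][11-13 FREE][14-16 ALLOC][17-23 FREE]
Op 9: f = realloc(f, 4) -> f = 14; heap: [0-2 ALLOC][3-10 ALLOC][11-13 FREE][14-17 ALLOC][18-23 FREE]
Op 10: a = realloc(a, 12) -> NULL (a unchanged); heap: [0-2 ALLOC][3-10 ALLOC][11-13 FREE][14-17 ALLOC][18-23 FREE]
Free blocks: [3 6] total_free=9 largest=6 -> 100*(9-6)/9 = 300/9 ≈ 33.333 -> rounds to 33

Answer: 33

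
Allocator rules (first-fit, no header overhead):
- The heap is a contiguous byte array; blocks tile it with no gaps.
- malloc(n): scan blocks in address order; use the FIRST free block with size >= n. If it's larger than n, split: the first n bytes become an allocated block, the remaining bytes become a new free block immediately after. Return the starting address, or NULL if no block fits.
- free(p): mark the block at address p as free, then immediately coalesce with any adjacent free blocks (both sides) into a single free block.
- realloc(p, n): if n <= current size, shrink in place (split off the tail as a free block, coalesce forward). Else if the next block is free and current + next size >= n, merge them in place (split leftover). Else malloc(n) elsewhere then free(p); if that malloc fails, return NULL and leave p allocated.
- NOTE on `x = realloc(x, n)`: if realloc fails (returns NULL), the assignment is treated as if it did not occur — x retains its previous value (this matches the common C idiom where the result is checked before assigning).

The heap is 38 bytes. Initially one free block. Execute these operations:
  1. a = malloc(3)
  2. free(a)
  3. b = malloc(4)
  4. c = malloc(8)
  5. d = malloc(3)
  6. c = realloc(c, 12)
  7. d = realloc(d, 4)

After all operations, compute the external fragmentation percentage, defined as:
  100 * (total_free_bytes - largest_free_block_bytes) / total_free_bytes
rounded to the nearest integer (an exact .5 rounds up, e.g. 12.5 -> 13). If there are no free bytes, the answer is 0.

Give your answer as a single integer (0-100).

Answer: 39

Derivation:
Op 1: a = malloc(3) -> a = 0; heap: [0-2 ALLOC][3-37 FREE]
Op 2: free(a) -> (freed a); heap: [0-37 FREE]
Op 3: b = malloc(4) -> b = 0; heap: [0-3 ALLOC][4-37 FREE]
Op 4: c = malloc(8) -> c = 4; heap: [0-3 ALLOC][4-11 ALLOC][12-37 FREE]
Op 5: d = malloc(3) -> d = 12; heap: [0-3 ALLOC][4-11 ALLOC][12-14 ALLOC][15-37 FREE]
Op 6: c = realloc(c, 12) -> c = 15; heap: [0-3 ALLOC][4-11 FREE][12-14 ALLOC][15-26 ALLOC][27-37 FREE]
Op 7: d = realloc(d, 4) -> d = 4; heap: [0-3 ALLOC][4-7 ALLOC][8-14 FREE][15-26 ALLOC][27-37 FREE]
Free blocks: [7 11] total_free=18 largest=11 -> 100*(18-11)/18 = 700/18 ≈ 38.889 -> rounds to 39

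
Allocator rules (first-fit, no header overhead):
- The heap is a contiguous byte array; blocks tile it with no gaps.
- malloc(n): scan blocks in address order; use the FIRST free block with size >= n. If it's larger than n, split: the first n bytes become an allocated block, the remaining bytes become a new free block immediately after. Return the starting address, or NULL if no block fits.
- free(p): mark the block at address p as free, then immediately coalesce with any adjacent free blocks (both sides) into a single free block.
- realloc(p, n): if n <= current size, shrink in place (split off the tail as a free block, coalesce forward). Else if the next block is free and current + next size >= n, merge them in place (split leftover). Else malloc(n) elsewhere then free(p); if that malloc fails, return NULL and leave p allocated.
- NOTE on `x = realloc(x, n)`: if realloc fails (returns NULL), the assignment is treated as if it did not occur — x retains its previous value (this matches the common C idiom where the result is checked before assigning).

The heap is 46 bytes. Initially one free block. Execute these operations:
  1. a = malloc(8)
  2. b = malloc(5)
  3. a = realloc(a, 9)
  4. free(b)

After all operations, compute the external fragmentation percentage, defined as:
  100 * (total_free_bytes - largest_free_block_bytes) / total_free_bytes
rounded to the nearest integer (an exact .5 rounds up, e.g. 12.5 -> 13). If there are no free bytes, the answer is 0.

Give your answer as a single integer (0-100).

Op 1: a = malloc(8) -> a = 0; heap: [0-7 ALLOC][8-45 FREE]
Op 2: b = malloc(5) -> b = 8; heap: [0-7 ALLOC][8-12 ALLOC][13-45 FREE]
Op 3: a = realloc(a, 9) -> a = 13; heap: [0-7 FREE][8-12 ALLOC][13-21 ALLOC][22-45 FREE]
Op 4: free(b) -> (freed b); heap: [0-12 FREE][13-21 ALLOC][22-45 FREE]
Free blocks: [13 24] total_free=37 largest=24 -> 100*(37-24)/37 = 1300/37 ≈ 35.135 -> rounds to 35

Answer: 35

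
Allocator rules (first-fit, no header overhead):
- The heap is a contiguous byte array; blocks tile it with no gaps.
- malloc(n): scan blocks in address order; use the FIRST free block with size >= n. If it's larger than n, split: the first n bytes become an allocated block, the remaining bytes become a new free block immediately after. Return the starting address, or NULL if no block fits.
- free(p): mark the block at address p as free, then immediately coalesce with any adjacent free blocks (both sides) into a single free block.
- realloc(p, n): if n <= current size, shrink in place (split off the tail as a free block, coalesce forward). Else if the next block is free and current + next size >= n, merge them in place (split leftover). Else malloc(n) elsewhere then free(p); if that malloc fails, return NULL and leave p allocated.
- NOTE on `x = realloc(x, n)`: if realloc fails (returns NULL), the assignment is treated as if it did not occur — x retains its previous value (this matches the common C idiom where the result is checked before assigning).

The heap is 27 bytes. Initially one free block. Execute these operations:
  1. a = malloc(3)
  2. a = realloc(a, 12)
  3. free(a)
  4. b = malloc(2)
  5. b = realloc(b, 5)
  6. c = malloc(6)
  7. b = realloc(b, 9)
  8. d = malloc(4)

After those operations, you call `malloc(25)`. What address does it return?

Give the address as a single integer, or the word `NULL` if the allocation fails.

Op 1: a = malloc(3) -> a = 0; heap: [0-2 ALLOC][3-26 FREE]
Op 2: a = realloc(a, 12) -> a = 0; heap: [0-11 ALLOC][12-26 FREE]
Op 3: free(a) -> (freed a); heap: [0-26 FREE]
Op 4: b = malloc(2) -> b = 0; heap: [0-1 ALLOC][2-26 FREE]
Op 5: b = realloc(b, 5) -> b = 0; heap: [0-4 ALLOC][5-26 FREE]
Op 6: c = malloc(6) -> c = 5; heap: [0-4 ALLOC][5-10 ALLOC][11-26 FREE]
Op 7: b = realloc(b, 9) -> b = 11; heap: [0-4 FREE][5-10 ALLOC][11-19 ALLOC][20-26 FREE]
Op 8: d = malloc(4) -> d = 0; heap: [0-3 ALLOC][4-4 FREE][5-10 ALLOC][11-19 ALLOC][20-26 FREE]
malloc(25): first-fit scan over [0-3 ALLOC][4-4 FREE][5-10 ALLOC][11-19 ALLOC][20-26 FREE] -> NULL

Answer: NULL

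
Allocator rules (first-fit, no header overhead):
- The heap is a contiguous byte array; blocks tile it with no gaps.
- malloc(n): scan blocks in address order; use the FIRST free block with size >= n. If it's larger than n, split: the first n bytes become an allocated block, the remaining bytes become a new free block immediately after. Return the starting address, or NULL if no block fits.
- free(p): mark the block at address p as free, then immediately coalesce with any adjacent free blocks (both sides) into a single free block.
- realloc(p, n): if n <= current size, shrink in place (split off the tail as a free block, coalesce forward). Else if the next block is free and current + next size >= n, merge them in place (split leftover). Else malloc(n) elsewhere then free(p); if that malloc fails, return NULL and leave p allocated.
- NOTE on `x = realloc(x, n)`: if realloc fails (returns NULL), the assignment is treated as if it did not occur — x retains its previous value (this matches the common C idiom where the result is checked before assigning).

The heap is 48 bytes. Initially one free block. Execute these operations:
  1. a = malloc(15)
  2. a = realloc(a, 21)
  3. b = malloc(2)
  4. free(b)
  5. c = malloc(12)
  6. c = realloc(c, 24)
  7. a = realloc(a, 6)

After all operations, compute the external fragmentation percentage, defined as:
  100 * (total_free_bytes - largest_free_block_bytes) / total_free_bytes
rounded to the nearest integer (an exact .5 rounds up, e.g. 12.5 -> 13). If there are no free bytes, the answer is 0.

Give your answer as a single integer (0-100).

Answer: 17

Derivation:
Op 1: a = malloc(15) -> a = 0; heap: [0-14 ALLOC][15-47 FREE]
Op 2: a = realloc(a, 21) -> a = 0; heap: [0-20 ALLOC][21-47 FREE]
Op 3: b = malloc(2) -> b = 21; heap: [0-20 ALLOC][21-22 ALLOC][23-47 FREE]
Op 4: free(b) -> (freed b); heap: [0-20 ALLOC][21-47 FREE]
Op 5: c = malloc(12) -> c = 21; heap: [0-20 ALLOC][21-32 ALLOC][33-47 FREE]
Op 6: c = realloc(c, 24) -> c = 21; heap: [0-20 ALLOC][21-44 ALLOC][45-47 FREE]
Op 7: a = realloc(a, 6) -> a = 0; heap: [0-5 ALLOC][6-20 FREE][21-44 ALLOC][45-47 FREE]
Free blocks: [15 3] total_free=18 largest=15 -> 100*(18-15)/18 = 300/18 ≈ 16.667 -> rounds to 17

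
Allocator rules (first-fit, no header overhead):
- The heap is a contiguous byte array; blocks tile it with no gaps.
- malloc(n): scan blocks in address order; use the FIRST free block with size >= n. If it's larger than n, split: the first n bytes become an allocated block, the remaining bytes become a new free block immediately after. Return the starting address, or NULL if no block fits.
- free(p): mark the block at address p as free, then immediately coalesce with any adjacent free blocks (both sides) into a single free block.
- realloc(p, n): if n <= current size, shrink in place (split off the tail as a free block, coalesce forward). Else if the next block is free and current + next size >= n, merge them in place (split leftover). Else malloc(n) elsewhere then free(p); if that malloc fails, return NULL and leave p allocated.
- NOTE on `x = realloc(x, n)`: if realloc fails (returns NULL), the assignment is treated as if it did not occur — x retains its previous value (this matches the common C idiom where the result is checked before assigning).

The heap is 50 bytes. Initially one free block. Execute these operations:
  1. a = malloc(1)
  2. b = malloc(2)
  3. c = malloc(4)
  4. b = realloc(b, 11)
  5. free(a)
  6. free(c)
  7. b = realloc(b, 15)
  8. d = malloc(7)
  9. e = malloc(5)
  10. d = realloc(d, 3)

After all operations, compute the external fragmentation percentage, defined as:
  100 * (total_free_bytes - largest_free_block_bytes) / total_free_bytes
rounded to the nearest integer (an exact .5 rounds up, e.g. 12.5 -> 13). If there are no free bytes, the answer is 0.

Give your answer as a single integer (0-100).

Answer: 15

Derivation:
Op 1: a = malloc(1) -> a = 0; heap: [0-0 ALLOC][1-49 FREE]
Op 2: b = malloc(2) -> b = 1; heap: [0-0 ALLOC][1-2 ALLOC][3-49 FREE]
Op 3: c = malloc(4) -> c = 3; heap: [0-0 ALLOC][1-2 ALLOC][3-6 ALLOC][7-49 FREE]
Op 4: b = realloc(b, 11) -> b = 7; heap: [0-0 ALLOC][1-2 FREE][3-6 ALLOC][7-17 ALLOC][18-49 FREE]
Op 5: free(a) -> (freed a); heap: [0-2 FREE][3-6 ALLOC][7-17 ALLOC][18-49 FREE]
Op 6: free(c) -> (freed c); heap: [0-6 FREE][7-17 ALLOC][18-49 FREE]
Op 7: b = realloc(b, 15) -> b = 7; heap: [0-6 FREE][7-21 ALLOC][22-49 FREE]
Op 8: d = malloc(7) -> d = 0; heap: [0-6 ALLOC][7-21 ALLOC][22-49 FREE]
Op 9: e = malloc(5) -> e = 22; heap: [0-6 ALLOC][7-21 ALLOC][22-26 ALLOC][27-49 FREE]
Op 10: d = realloc(d, 3) -> d = 0; heap: [0-2 ALLOC][3-6 FREE][7-21 ALLOC][22-26 ALLOC][27-49 FREE]
Free blocks: [4 23] total_free=27 largest=23 -> 100*(27-23)/27 = 400/27 ≈ 14.815 -> rounds to 15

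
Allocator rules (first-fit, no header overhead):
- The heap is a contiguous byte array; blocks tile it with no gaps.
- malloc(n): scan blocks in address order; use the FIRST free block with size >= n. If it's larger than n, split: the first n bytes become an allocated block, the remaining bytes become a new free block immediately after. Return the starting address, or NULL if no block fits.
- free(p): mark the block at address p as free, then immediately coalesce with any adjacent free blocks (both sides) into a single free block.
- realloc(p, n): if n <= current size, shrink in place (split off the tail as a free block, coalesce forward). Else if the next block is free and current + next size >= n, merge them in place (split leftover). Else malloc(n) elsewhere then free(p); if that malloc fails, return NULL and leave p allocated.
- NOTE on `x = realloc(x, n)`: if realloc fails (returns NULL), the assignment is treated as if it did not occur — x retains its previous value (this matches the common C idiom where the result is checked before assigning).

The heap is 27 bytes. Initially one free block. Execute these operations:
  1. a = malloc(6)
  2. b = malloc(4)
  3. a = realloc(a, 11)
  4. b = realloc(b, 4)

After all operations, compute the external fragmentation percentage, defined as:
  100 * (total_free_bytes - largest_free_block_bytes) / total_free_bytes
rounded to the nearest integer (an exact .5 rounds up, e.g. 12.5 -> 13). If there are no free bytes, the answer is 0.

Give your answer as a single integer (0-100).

Answer: 50

Derivation:
Op 1: a = malloc(6) -> a = 0; heap: [0-5 ALLOC][6-26 FREE]
Op 2: b = malloc(4) -> b = 6; heap: [0-5 ALLOC][6-9 ALLOC][10-26 FREE]
Op 3: a = realloc(a, 11) -> a = 10; heap: [0-5 FREE][6-9 ALLOC][10-20 ALLOC][21-26 FREE]
Op 4: b = realloc(b, 4) -> b = 6; heap: [0-5 FREE][6-9 ALLOC][10-20 ALLOC][21-26 FREE]
Free blocks: [6 6] total_free=12 largest=6 -> 100*(12-6)/12 = 600/12 = 50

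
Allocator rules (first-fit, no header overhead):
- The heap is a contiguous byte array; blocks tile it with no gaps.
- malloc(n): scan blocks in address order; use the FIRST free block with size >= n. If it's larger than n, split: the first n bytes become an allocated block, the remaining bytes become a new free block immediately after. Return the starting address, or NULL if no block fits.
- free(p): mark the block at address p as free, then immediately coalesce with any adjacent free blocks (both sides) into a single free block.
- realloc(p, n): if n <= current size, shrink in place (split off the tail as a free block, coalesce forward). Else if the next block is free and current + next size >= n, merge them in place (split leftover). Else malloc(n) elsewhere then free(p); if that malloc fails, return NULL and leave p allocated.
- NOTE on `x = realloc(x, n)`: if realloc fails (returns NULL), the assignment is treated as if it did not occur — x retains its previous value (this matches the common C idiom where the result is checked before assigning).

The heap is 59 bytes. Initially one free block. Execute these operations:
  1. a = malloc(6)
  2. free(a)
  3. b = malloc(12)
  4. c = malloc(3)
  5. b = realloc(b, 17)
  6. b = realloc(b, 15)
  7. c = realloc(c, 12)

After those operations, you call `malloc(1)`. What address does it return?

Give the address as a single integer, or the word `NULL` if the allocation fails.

Answer: 12

Derivation:
Op 1: a = malloc(6) -> a = 0; heap: [0-5 ALLOC][6-58 FREE]
Op 2: free(a) -> (freed a); heap: [0-58 FREE]
Op 3: b = malloc(12) -> b = 0; heap: [0-11 ALLOC][12-58 FREE]
Op 4: c = malloc(3) -> c = 12; heap: [0-11 ALLOC][12-14 ALLOC][15-58 FREE]
Op 5: b = realloc(b, 17) -> b = 15; heap: [0-11 FREE][12-14 ALLOC][15-31 ALLOC][32-58 FREE]
Op 6: b = realloc(b, 15) -> b = 15; heap: [0-11 FREE][12-14 ALLOC][15-29 ALLOC][30-58 FREE]
Op 7: c = realloc(c, 12) -> c = 0; heap: [0-11 ALLOC][12-14 FREE][15-29 ALLOC][30-58 FREE]
malloc(1): first-fit scan over [0-11 ALLOC][12-14 FREE][15-29 ALLOC][30-58 FREE] -> 12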